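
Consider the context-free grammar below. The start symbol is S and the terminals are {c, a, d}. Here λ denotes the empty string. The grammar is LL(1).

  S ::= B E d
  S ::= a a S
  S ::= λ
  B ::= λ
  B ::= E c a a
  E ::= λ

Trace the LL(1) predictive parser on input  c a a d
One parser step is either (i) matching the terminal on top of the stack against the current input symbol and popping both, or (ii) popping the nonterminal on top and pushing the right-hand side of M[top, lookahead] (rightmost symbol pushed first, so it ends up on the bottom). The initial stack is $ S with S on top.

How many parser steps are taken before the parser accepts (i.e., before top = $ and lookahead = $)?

     Stack          Input      Action
  1  $ S            c a a d $  expand S ::= B E d
  2  $ d E B        c a a d $  expand B ::= E c a a
  3  $ d E a a c E  c a a d $  expand E ::= λ
  4  $ d E a a c    c a a d $  match c
  5  $ d E a a      a a d $    match a
  6  $ d E a        a d $      match a
  7  $ d E          d $        expand E ::= λ
  8  $ d            d $        match d
Accept reached after 8 steps.

8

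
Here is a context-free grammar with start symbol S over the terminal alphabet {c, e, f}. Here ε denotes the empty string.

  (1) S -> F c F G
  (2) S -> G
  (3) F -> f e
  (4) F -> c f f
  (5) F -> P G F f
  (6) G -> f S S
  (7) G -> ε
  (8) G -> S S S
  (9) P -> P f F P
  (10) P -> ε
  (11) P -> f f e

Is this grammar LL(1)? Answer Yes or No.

FIRST(S) = {ε, c, f}
FIRST(F) = {c, f}
FIRST(G) = {ε, c, f}
FIRST(P) = {ε, f}
FOLLOW(S) = {$, c, f}
FOLLOW(F) = {$, c, f}
FOLLOW(G) = {$, c, f}
FOLLOW(P) = {c, f}
Cell M[F, c] receives both F -> c f f and F -> P G F f — the grammar is not LL(1).

No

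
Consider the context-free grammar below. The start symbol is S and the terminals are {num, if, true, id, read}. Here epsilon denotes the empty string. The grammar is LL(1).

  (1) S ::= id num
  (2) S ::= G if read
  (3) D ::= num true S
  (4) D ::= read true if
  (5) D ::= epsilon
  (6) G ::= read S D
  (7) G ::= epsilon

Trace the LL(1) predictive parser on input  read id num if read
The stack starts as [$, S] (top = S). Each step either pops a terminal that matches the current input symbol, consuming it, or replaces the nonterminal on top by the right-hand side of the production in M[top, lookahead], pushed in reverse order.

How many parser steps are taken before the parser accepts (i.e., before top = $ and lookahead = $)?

     Stack               Input                  Action
  1  $ S                 read id num if read $  expand S ::= G if read
  2  $ read if G         read id num if read $  expand G ::= read S D
  3  $ read if D S read  read id num if read $  match read
  4  $ read if D S       id num if read $       expand S ::= id num
  5  $ read if D num id  id num if read $       match id
  6  $ read if D num     num if read $          match num
  7  $ read if D         if read $              expand D ::= epsilon
  8  $ read if           if read $              match if
  9  $ read              read $                 match read
Accept reached after 9 steps.

9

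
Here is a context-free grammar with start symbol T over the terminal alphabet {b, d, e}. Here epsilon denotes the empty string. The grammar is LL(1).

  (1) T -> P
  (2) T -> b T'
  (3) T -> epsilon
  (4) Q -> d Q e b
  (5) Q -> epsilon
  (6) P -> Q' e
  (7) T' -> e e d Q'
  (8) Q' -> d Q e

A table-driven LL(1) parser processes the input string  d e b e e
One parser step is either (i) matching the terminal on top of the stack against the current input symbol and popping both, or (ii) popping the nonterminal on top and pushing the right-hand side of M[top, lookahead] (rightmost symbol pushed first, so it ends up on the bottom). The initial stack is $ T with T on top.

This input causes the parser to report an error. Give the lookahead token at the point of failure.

     Stack      Input        Action
  1  $ T        d e b e e $  expand T -> P
  2  $ P        d e b e e $  expand P -> Q' e
  3  $ e Q'     d e b e e $  expand Q' -> d Q e
  4  $ e e Q d  d e b e e $  match d
  5  $ e e Q    e b e e $    expand Q -> epsilon
  6  $ e e      e b e e $    match e
  7  $ e        b e e $      error: top is terminal e but lookahead is b

b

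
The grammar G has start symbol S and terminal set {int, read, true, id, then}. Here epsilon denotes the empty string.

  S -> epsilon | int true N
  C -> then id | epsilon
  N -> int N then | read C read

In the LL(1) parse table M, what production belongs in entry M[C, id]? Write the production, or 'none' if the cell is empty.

none

FIRST(S): from S->epsilon we get {epsilon}; from S->int true N we get {int}. So FIRST(S) = {epsilon, int}.
FIRST(C): from C->then id we get {then}; from C->epsilon we get {epsilon}. So FIRST(C) = {epsilon, then}.
FIRST(N): from N->int N then we get {int}; from N->read C read we get {read}. So FIRST(N) = {int, read}.
FOLLOW(S) includes $ since S is the start symbol.
FOLLOW(C): in N->read C read, C is followed by read with FIRST {read}. Thus FOLLOW(C) = {read}.
For C -> then id: FIRST(then id) = {then}, so it goes in M[C, t] for t ∈ {then}.
For C -> epsilon: FIRST(epsilon) = {epsilon}, so it goes in M[C, t] for t ∈ {}; since epsilon ∈ FIRST, also for every t ∈ FOLLOW(C) = {read}.
None of these place a production in M[C, id].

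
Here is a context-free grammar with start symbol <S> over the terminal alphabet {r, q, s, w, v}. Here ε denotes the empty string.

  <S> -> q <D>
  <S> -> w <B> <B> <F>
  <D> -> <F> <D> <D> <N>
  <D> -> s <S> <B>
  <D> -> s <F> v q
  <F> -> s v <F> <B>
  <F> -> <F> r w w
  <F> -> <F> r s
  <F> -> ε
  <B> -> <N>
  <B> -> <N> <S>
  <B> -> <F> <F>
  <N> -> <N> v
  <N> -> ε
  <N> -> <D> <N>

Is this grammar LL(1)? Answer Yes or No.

No

FIRST(<S>) = {q, w}
FIRST(<D>) = {r, s}
FIRST(<F>) = {ε, r, s}
FIRST(<B>) = {ε, q, r, s, v, w}
FIRST(<N>) = {ε, r, s, v}
FOLLOW(<S>) = {$, q, r, s, v, w}
FOLLOW(<D>) = {$, q, r, s, v, w}
FOLLOW(<F>) = {$, q, r, s, v, w}
FOLLOW(<B>) = {$, q, r, s, v, w}
FOLLOW(<N>) = {$, q, r, s, v, w}
Cell M[<B>, $] receives both <B> -> <N> and <B> -> <F> <F> — the grammar is not LL(1).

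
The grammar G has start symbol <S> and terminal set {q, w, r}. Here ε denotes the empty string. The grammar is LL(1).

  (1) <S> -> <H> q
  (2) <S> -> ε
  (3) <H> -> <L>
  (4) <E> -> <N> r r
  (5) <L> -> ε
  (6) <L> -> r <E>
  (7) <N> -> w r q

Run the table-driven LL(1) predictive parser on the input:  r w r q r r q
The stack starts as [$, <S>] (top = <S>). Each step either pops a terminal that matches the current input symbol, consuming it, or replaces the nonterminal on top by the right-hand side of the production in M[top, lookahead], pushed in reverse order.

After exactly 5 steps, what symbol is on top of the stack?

step 1: stack=$ <S>  input=r w r q r r q $  — expand <S> -> <H> q
step 2: stack=$ q <H>  input=r w r q r r q $  — expand <H> -> <L>
step 3: stack=$ q <L>  input=r w r q r r q $  — expand <L> -> r <E>
step 4: stack=$ q <E> r  input=r w r q r r q $  — match r
step 5: stack=$ q <E>  input=w r q r r q $  — expand <E> -> <N> r r
Stack after step 5: $ q r r <N> (top = <N>).

<N>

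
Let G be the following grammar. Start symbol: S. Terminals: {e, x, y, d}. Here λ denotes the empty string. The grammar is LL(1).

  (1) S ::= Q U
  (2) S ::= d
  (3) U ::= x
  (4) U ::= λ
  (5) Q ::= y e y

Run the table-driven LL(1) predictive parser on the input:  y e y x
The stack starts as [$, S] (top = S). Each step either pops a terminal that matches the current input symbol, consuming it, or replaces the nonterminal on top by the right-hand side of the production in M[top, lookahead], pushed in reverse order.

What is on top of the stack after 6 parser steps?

step 1: stack=$ S  input=y e y x $  — expand S ::= Q U
step 2: stack=$ U Q  input=y e y x $  — expand Q ::= y e y
step 3: stack=$ U y e y  input=y e y x $  — match y
step 4: stack=$ U y e  input=e y x $  — match e
step 5: stack=$ U y  input=y x $  — match y
step 6: stack=$ U  input=x $  — expand U ::= x
Stack after step 6: $ x (top = x).

x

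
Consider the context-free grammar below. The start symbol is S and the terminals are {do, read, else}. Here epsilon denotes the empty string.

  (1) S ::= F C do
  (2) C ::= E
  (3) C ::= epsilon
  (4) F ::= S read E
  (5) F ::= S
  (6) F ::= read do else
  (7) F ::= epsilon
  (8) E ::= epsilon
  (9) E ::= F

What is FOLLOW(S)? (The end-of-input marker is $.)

FIRST(S) = {do, read}  (via F C do)
FIRST(F) = {epsilon, do, read}  (via S read E, S)
FIRST(E) = {epsilon, do, read}  (via F)
FIRST(C) = {epsilon, do, read}  (via E)
FOLLOW(S) includes $ since S is the start symbol.
FOLLOW(C): in S::=F C do, C is followed by do with FIRST {do}. Thus FOLLOW(C) = {do}.
FOLLOW(S): in F::=S read E, S is followed by read E with FIRST {read}; in F::=S, the suffix after S is empty, so FOLLOW(S) ⊇ FOLLOW(F) = {do, read}. Thus FOLLOW(S) = {$, do, read}.
FOLLOW(F): in S::=F C do, F is followed by C do with FIRST {do, read}; in E::=F, the suffix after F is empty, so FOLLOW(F) ⊇ FOLLOW(E) = {do, read}. Thus FOLLOW(F) = {do, read}.
FOLLOW(E): in C::=E, the suffix after E is empty, so FOLLOW(E) ⊇ FOLLOW(C) = {do}; in F::=S read E, the suffix after E is empty, so FOLLOW(E) ⊇ FOLLOW(F) = {do, read}. Thus FOLLOW(E) = {do, read}.

{$, do, read}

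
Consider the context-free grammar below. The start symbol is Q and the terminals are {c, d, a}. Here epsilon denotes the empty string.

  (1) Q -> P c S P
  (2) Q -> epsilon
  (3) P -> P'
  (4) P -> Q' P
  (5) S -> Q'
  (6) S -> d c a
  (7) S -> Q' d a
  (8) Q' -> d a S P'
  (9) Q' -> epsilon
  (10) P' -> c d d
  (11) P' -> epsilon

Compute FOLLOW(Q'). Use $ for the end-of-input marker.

{$, c, d}

FIRST(Q') = {epsilon, d}
FIRST(P') = {epsilon, c}
FIRST(P) = {epsilon, c, d}  (via P', Q' P)
FIRST(S) = {epsilon, d}  (via Q', Q' d a)
FIRST(Q) = {epsilon, c, d}  (via P c S P)
FOLLOW(Q) includes $ since Q is the start symbol.
FOLLOW(Q): Q appears on no right-hand side. Thus FOLLOW(Q) = {$}.
FOLLOW(P): in Q->P c S P (occurrence 1), P is followed by c S P with FIRST {c}; in Q->P c S P (occurrence 2), the suffix after P is empty, so FOLLOW(P) ⊇ FOLLOW(Q) = {$}; in P->Q' P, the suffix after P is empty (adds nothing new). Thus FOLLOW(P) = {$, c}.
FOLLOW(S): in Q->P c S P, S is followed by P with FIRST {epsilon, c, d}; in Q->P c S P, the suffix after S is nullable, so FOLLOW(S) ⊇ FOLLOW(Q) = {$}; in Q'->d a S P', S is followed by P' with FIRST {epsilon, c}; in Q'->d a S P', the suffix after S is nullable, so FOLLOW(S) ⊇ FOLLOW(Q') = {$, c, d}. Thus FOLLOW(S) = {$, c, d}.
FOLLOW(Q'): in P->Q' P, Q' is followed by P with FIRST {epsilon, c, d}; in P->Q' P, the suffix after Q' is nullable, so FOLLOW(Q') ⊇ FOLLOW(P) = {$, c}; in S->Q', the suffix after Q' is empty, so FOLLOW(Q') ⊇ FOLLOW(S) = {$, c, d}; in S->Q' d a, Q' is followed by d a with FIRST {d}. Thus FOLLOW(Q') = {$, c, d}.
FOLLOW(P'): in P->P', the suffix after P' is empty, so FOLLOW(P') ⊇ FOLLOW(P) = {$, c}; in Q'->d a S P', the suffix after P' is empty, so FOLLOW(P') ⊇ FOLLOW(Q') = {$, c, d}. Thus FOLLOW(P') = {$, c, d}.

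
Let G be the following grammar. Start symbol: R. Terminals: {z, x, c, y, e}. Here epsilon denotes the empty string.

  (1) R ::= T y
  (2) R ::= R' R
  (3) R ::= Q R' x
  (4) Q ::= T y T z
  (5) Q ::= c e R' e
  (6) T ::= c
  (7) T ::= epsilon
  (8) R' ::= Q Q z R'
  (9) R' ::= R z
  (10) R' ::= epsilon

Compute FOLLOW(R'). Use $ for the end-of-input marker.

{c, e, x, y}

FIRST(T): from T::=c we get {c}; from T::=epsilon we get {epsilon}. So FIRST(T) = {epsilon, c}.
FIRST(Q): from Q::=T y T z we get {c, y}; from Q::=c e R' e we get {c}. So FIRST(Q) = {c, y}.
FIRST(R): from R::=T y we get {c, y}; from R::=R' R we get {c, y}; from R::=Q R' x we get {c, y}. So FIRST(R) = {c, y}.
FIRST(R'): from R'::=Q Q z R' we get {c, y}; from R'::=R z we get {c, y}; from R'::=epsilon we get {epsilon}. So FIRST(R') = {epsilon, c, y}.
FOLLOW(R) includes $ since R is the start symbol.
FOLLOW(R): in R::=R' R, the suffix after R is empty (adds nothing new); in R'::=R z, R is followed by z with FIRST {z}. Thus FOLLOW(R) = {$, z}.
FOLLOW(Q): in R::=Q R' x, Q is followed by R' x with FIRST {c, x, y}; in R'::=Q Q z R' (occurrence 1), Q is followed by Q z R' with FIRST {c, y}; in R'::=Q Q z R' (occurrence 2), Q is followed by z R' with FIRST {z}. Thus FOLLOW(Q) = {c, x, y, z}.
FOLLOW(T): in R::=T y, T is followed by y with FIRST {y}; in Q::=T y T z (occurrence 1), T is followed by y T z with FIRST {y}; in Q::=T y T z (occurrence 2), T is followed by z with FIRST {z}. Thus FOLLOW(T) = {y, z}.
FOLLOW(R'): in R::=R' R, R' is followed by R with FIRST {c, y}; in R::=Q R' x, R' is followed by x with FIRST {x}; in Q::=c e R' e, R' is followed by e with FIRST {e}; in R'::=Q Q z R', the suffix after R' is empty (adds nothing new). Thus FOLLOW(R') = {c, e, x, y}.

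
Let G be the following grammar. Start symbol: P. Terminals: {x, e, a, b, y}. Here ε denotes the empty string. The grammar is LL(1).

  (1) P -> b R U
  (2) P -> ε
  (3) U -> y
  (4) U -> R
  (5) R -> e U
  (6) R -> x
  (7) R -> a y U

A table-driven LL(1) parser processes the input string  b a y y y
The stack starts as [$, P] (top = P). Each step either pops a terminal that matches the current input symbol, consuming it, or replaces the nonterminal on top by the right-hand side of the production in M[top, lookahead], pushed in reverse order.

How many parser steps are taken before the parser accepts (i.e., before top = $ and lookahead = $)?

step 1: stack=$ P  input=b a y y y $  — expand P -> b R U
step 2: stack=$ U R b  input=b a y y y $  — match b
step 3: stack=$ U R  input=a y y y $  — expand R -> a y U
step 4: stack=$ U U y a  input=a y y y $  — match a
step 5: stack=$ U U y  input=y y y $  — match y
step 6: stack=$ U U  input=y y $  — expand U -> y
step 7: stack=$ U y  input=y y $  — match y
step 8: stack=$ U  input=y $  — expand U -> y
step 9: stack=$ y  input=y $  — match y
Accept reached after 9 steps.

9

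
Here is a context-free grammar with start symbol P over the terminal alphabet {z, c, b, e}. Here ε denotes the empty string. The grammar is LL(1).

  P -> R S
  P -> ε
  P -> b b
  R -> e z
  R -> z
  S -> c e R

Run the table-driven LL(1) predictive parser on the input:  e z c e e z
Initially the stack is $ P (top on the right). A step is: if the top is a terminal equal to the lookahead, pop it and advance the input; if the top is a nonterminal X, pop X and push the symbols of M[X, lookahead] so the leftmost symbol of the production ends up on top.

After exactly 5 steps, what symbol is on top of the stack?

     Stack    Input          Action
  1  $ P      e z c e e z $  expand P -> R S
  2  $ S R    e z c e e z $  expand R -> e z
  3  $ S z e  e z c e e z $  match e
  4  $ S z    z c e e z $    match z
  5  $ S      c e e z $      expand S -> c e R
Stack after step 5: $ R e c (top = c).

c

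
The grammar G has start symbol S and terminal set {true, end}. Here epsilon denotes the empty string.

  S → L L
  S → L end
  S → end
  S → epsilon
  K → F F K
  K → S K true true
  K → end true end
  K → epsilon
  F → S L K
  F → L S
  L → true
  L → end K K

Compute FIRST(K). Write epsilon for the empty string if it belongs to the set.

FIRST(L): from L→true we get {true}; from L→end K K we get {end}. So FIRST(L) = {end, true}.
FIRST(S): from S→L L we get {end, true}; from S→L end we get {end, true}; from S→end we get {end}; from S→epsilon we get {epsilon}. So FIRST(S) = {epsilon, end, true}.
FIRST(F): from F→S L K we get {end, true}; from F→L S we get {end, true}. So FIRST(F) = {end, true}.
FIRST(K): from K→F F K we get {end, true}; from K→S K true true we get {end, true}; from K→end true end we get {end}; from K→epsilon we get {epsilon}. So FIRST(K) = {epsilon, end, true}.

{epsilon, end, true}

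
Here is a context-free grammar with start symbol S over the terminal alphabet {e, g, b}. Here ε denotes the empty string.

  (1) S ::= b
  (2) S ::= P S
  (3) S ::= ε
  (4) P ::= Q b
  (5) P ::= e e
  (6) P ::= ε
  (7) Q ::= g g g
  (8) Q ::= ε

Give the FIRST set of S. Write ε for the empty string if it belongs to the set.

{ε, b, e, g}

FIRST(Q): from Q::=g g g we get {g}; from Q::=ε we get {ε}. So FIRST(Q) = {ε, g}.
FIRST(P): from P::=Q b we get {b, g}; from P::=e e we get {e}; from P::=ε we get {ε}. So FIRST(P) = {ε, b, e, g}.
FIRST(S): from S::=b we get {b}; from S::=P S we get {ε, b, e, g}; from S::=ε we get {ε}. So FIRST(S) = {ε, b, e, g}.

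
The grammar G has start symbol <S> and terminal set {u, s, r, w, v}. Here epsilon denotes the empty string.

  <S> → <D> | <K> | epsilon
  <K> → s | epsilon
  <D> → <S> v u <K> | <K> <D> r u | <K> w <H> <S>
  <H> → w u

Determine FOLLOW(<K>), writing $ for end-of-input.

{$, r, s, v, w}

FIRST(<K>) = {epsilon, s}
FIRST(<H>) = {w}
FIRST(<S>) = {epsilon, s, v, w}  (via <D>, <K>)
FIRST(<D>) = {s, v, w}  (via <S> v u <K>, <K> <D> r u, <K> w <H> <S>)
FOLLOW(<S>) includes $ since <S> is the start symbol.
FOLLOW(<S>): in <D>→<S> v u <K>, <S> is followed by v u <K> with FIRST {v}; in <D>→<K> w <H> <S>, the suffix after <S> is empty, so FOLLOW(<S>) ⊇ FOLLOW(<D>) = {$, r, v}. Thus FOLLOW(<S>) = {$, r, v}.
FOLLOW(<D>): in <S>→<D>, the suffix after <D> is empty, so FOLLOW(<D>) ⊇ FOLLOW(<S>) = {$, r, v}; in <D>→<K> <D> r u, <D> is followed by r u with FIRST {r}. Thus FOLLOW(<D>) = {$, r, v}.
FOLLOW(<K>): in <S>→<K>, the suffix after <K> is empty, so FOLLOW(<K>) ⊇ FOLLOW(<S>) = {$, r, v}; in <D>→<S> v u <K>, the suffix after <K> is empty, so FOLLOW(<K>) ⊇ FOLLOW(<D>) = {$, r, v}; in <D>→<K> <D> r u, <K> is followed by <D> r u with FIRST {s, v, w}; in <D>→<K> w <H> <S>, <K> is followed by w <H> <S> with FIRST {w}. Thus FOLLOW(<K>) = {$, r, s, v, w}.
FOLLOW(<H>): in <D>→<K> w <H> <S>, <H> is followed by <S> with FIRST {epsilon, s, v, w}; in <D>→<K> w <H> <S>, the suffix after <H> is nullable, so FOLLOW(<H>) ⊇ FOLLOW(<D>) = {$, r, v}. Thus FOLLOW(<H>) = {$, r, s, v, w}.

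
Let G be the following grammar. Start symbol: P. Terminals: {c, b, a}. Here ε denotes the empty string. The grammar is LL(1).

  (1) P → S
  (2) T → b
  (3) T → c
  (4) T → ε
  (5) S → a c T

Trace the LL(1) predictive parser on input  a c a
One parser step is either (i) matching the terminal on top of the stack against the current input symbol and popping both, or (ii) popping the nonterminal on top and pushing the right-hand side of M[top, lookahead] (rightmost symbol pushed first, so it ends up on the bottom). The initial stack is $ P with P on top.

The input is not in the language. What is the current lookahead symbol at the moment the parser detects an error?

     Stack    Input    Action
  1  $ P      a c a $  expand P → S
  2  $ S      a c a $  expand S → a c T
  3  $ T c a  a c a $  match a
  4  $ T c    c a $    match c
  5  $ T      a $      error: M[T, a] is empty

a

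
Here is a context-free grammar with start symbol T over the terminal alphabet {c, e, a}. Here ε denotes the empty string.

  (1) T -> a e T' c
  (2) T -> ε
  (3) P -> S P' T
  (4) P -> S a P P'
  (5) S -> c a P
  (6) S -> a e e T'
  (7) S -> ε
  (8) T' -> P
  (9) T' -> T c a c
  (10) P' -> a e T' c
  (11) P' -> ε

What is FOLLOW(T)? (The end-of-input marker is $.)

{$, a, c}

FIRST(T) = {ε, a}
FIRST(S) = {ε, a, c}
FIRST(P') = {ε, a}
FIRST(P) = {ε, a, c}  (via S P' T, S a P P')
FIRST(T') = {ε, a, c}  (via P, T c a c)
FOLLOW(T) includes $ since T is the start symbol.
FOLLOW(T): in P->S P' T, the suffix after T is empty, so FOLLOW(T) ⊇ FOLLOW(P) = {a, c}; in T'->T c a c, T is followed by c a c with FIRST {c}. Thus FOLLOW(T) = {$, a, c}.
FOLLOW(P): in P->S a P P', P is followed by P' with FIRST {ε, a}; in P->S a P P', the suffix after P is nullable (adds nothing new); in S->c a P, the suffix after P is empty, so FOLLOW(P) ⊇ FOLLOW(S) = {a, c}; in T'->P, the suffix after P is empty, so FOLLOW(P) ⊇ FOLLOW(T') = {a, c}. Thus FOLLOW(P) = {a, c}.
FOLLOW(S): in P->S P' T, S is followed by P' T with FIRST {ε, a}; in P->S P' T, the suffix after S is nullable, so FOLLOW(S) ⊇ FOLLOW(P) = {a, c}; in P->S a P P', S is followed by a P P' with FIRST {a}. Thus FOLLOW(S) = {a, c}.
FOLLOW(T'): in T->a e T' c, T' is followed by c with FIRST {c}; in S->a e e T', the suffix after T' is empty, so FOLLOW(T') ⊇ FOLLOW(S) = {a, c}; in P'->a e T' c, T' is followed by c with FIRST {c}. Thus FOLLOW(T') = {a, c}.
FOLLOW(P'): in P->S P' T, P' is followed by T with FIRST {ε, a}; in P->S P' T, the suffix after P' is nullable, so FOLLOW(P') ⊇ FOLLOW(P) = {a, c}; in P->S a P P', the suffix after P' is empty, so FOLLOW(P') ⊇ FOLLOW(P) = {a, c}. Thus FOLLOW(P') = {a, c}.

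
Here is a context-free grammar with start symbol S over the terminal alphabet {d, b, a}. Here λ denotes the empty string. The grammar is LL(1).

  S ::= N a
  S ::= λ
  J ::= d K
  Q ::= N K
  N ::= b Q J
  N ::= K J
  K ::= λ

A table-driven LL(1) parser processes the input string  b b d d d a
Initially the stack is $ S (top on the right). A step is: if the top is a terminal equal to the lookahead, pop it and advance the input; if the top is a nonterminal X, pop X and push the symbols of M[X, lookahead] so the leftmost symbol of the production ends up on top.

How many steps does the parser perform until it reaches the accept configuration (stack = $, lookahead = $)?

21

step 1: stack=$ S  input=b b d d d a $  — expand S ::= N a
step 2: stack=$ a N  input=b b d d d a $  — expand N ::= b Q J
step 3: stack=$ a J Q b  input=b b d d d a $  — match b
step 4: stack=$ a J Q  input=b d d d a $  — expand Q ::= N K
step 5: stack=$ a J K N  input=b d d d a $  — expand N ::= b Q J
step 6: stack=$ a J K J Q b  input=b d d d a $  — match b
step 7: stack=$ a J K J Q  input=d d d a $  — expand Q ::= N K
step 8: stack=$ a J K J K N  input=d d d a $  — expand N ::= K J
step 9: stack=$ a J K J K J K  input=d d d a $  — expand K ::= λ
step 10: stack=$ a J K J K J  input=d d d a $  — expand J ::= d K
step 11: stack=$ a J K J K K d  input=d d d a $  — match d
step 12: stack=$ a J K J K K  input=d d a $  — expand K ::= λ
step 13: stack=$ a J K J K  input=d d a $  — expand K ::= λ
step 14: stack=$ a J K J  input=d d a $  — expand J ::= d K
step 15: stack=$ a J K K d  input=d d a $  — match d
step 16: stack=$ a J K K  input=d a $  — expand K ::= λ
step 17: stack=$ a J K  input=d a $  — expand K ::= λ
step 18: stack=$ a J  input=d a $  — expand J ::= d K
step 19: stack=$ a K d  input=d a $  — match d
step 20: stack=$ a K  input=a $  — expand K ::= λ
step 21: stack=$ a  input=a $  — match a
Accept reached after 21 steps.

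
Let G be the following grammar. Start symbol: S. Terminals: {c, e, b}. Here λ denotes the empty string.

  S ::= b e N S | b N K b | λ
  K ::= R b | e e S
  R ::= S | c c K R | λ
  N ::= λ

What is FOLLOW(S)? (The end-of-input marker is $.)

FIRST(S) = {λ, b}
FIRST(N) = {λ}
FIRST(R) = {λ, b, c}  (via S)
FIRST(K) = {b, c, e}  (via R b)
FOLLOW(S) includes $ since S is the start symbol.
FOLLOW(R): in K::=R b, R is followed by b with FIRST {b}; in R::=c c K R, the suffix after R is empty (adds nothing new). Thus FOLLOW(R) = {b}.
FOLLOW(K): in S::=b N K b, K is followed by b with FIRST {b}; in R::=c c K R, K is followed by R with FIRST {λ, b, c}; in R::=c c K R, the suffix after K is nullable, so FOLLOW(K) ⊇ FOLLOW(R) = {b}. Thus FOLLOW(K) = {b, c}.
FOLLOW(S): in S::=b e N S, the suffix after S is empty (adds nothing new); in K::=e e S, the suffix after S is empty, so FOLLOW(S) ⊇ FOLLOW(K) = {b, c}; in R::=S, the suffix after S is empty, so FOLLOW(S) ⊇ FOLLOW(R) = {b}. Thus FOLLOW(S) = {$, b, c}.
FOLLOW(N): in S::=b e N S, N is followed by S with FIRST {λ, b}; in S::=b e N S, the suffix after N is nullable, so FOLLOW(N) ⊇ FOLLOW(S) = {$, b, c}; in S::=b N K b, N is followed by K b with FIRST {b, c, e}. Thus FOLLOW(N) = {$, b, c, e}.

{$, b, c}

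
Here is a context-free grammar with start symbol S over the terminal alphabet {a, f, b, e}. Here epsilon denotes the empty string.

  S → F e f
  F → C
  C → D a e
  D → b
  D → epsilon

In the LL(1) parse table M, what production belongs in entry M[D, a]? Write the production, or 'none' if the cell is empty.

D → epsilon

FIRST(D) = {epsilon, b}
FIRST(C) = {a, b}  (via D a e)
FIRST(F) = {a, b}  (via C)
FIRST(S) = {a, b}  (via F e f)
FOLLOW(S) includes $ since S is the start symbol.
FOLLOW(D): in C→D a e, D is followed by a e with FIRST {a}. Thus FOLLOW(D) = {a}.
For D → b: FIRST(b) = {b}, so it goes in M[D, t] for t ∈ {b}.
For D → epsilon: FIRST(epsilon) = {epsilon}, so it goes in M[D, t] for t ∈ {}; since epsilon ∈ FIRST, also for every t ∈ FOLLOW(D) = {a}.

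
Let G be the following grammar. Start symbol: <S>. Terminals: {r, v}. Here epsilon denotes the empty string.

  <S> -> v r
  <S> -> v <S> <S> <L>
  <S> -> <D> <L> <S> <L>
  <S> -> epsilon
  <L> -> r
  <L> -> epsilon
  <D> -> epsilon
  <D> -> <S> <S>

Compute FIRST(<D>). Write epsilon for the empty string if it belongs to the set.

FIRST(<L>): from <L>->r we get {r}; from <L>->epsilon we get {epsilon}. So FIRST(<L>) = {epsilon, r}.
FIRST(<S>): from <S>->v r we get {v}; from <S>->v <S> <S> <L> we get {v}; from <S>-><D> <L> <S> <L> we get {epsilon, r, v}; from <S>->epsilon we get {epsilon}. So FIRST(<S>) = {epsilon, r, v}.
FIRST(<D>): from <D>->epsilon we get {epsilon}; from <D>-><S> <S> we get {epsilon, r, v}. So FIRST(<D>) = {epsilon, r, v}.

{epsilon, r, v}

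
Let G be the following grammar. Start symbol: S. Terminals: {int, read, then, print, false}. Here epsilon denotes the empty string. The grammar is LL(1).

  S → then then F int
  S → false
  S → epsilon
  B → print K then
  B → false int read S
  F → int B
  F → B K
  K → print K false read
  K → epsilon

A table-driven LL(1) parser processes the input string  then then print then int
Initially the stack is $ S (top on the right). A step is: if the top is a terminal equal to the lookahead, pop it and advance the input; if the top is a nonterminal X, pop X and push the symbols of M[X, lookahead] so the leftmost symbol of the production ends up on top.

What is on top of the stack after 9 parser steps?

step 1: stack=$ S  input=then then print then int $  — expand S → then then F int
step 2: stack=$ int F then then  input=then then print then int $  — match then
step 3: stack=$ int F then  input=then print then int $  — match then
step 4: stack=$ int F  input=print then int $  — expand F → B K
step 5: stack=$ int K B  input=print then int $  — expand B → print K then
step 6: stack=$ int K then K print  input=print then int $  — match print
step 7: stack=$ int K then K  input=then int $  — expand K → epsilon
step 8: stack=$ int K then  input=then int $  — match then
step 9: stack=$ int K  input=int $  — expand K → epsilon
Stack after step 9: $ int (top = int).

int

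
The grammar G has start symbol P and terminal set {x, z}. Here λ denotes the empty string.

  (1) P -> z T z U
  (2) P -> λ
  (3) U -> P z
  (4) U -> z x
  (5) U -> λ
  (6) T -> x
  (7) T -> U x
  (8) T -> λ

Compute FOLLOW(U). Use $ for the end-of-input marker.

{$, x, z}

FIRST(P) = {λ, z}
FIRST(U) = {λ, z}  (via P z)
FIRST(T) = {λ, x, z}  (via U x)
FOLLOW(P) includes $ since P is the start symbol.
FOLLOW(P): in U->P z, P is followed by z with FIRST {z}. Thus FOLLOW(P) = {$, z}.
FOLLOW(U): in P->z T z U, the suffix after U is empty, so FOLLOW(U) ⊇ FOLLOW(P) = {$, z}; in T->U x, U is followed by x with FIRST {x}. Thus FOLLOW(U) = {$, x, z}.
FOLLOW(T): in P->z T z U, T is followed by z U with FIRST {z}. Thus FOLLOW(T) = {z}.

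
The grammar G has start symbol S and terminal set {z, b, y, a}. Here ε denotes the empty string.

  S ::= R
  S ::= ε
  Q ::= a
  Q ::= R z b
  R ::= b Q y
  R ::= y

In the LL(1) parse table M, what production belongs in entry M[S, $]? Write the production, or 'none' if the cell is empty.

S ::= ε

FIRST(R) = {b, y}
FIRST(S) = {ε, b, y}  (via R)
FIRST(Q) = {a, b, y}  (via R z b)
FOLLOW(S) includes $ since S is the start symbol.
FOLLOW(S): S appears on no right-hand side. Thus FOLLOW(S) = {$}.
For S ::= R: FIRST(R) = {b, y}, so it goes in M[S, t] for t ∈ {b, y}.
For S ::= ε: FIRST(ε) = {ε}, so it goes in M[S, t] for t ∈ {}; since ε ∈ FIRST, also for every t ∈ FOLLOW(S) = {$}.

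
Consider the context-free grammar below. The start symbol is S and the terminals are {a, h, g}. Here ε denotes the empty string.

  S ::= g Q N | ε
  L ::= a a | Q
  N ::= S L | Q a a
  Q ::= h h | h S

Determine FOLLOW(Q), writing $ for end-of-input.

FIRST(S) = {ε, g}
FIRST(Q) = {h}
FIRST(L) = {a, h}  (via Q)
FIRST(N) = {a, g, h}  (via S L, Q a a)
FOLLOW(S) includes $ since S is the start symbol.
FOLLOW(S): in N::=S L, S is followed by L with FIRST {a, h}; in Q::=h S, the suffix after S is empty, so FOLLOW(S) ⊇ FOLLOW(Q) = {$, a, g, h}. Thus FOLLOW(S) = {$, a, g, h}.
FOLLOW(N): in S::=g Q N, the suffix after N is empty, so FOLLOW(N) ⊇ FOLLOW(S) = {$, a, g, h}. Thus FOLLOW(N) = {$, a, g, h}.
FOLLOW(L): in N::=S L, the suffix after L is empty, so FOLLOW(L) ⊇ FOLLOW(N) = {$, a, g, h}. Thus FOLLOW(L) = {$, a, g, h}.
FOLLOW(Q): in S::=g Q N, Q is followed by N with FIRST {a, g, h}; in L::=Q, the suffix after Q is empty, so FOLLOW(Q) ⊇ FOLLOW(L) = {$, a, g, h}; in N::=Q a a, Q is followed by a a with FIRST {a}. Thus FOLLOW(Q) = {$, a, g, h}.

{$, a, g, h}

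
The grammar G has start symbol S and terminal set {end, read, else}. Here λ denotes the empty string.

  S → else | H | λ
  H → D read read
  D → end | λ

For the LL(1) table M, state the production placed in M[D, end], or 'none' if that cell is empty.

D → end

FIRST(D): from D→end we get {end}; from D→λ we get {λ}. So FIRST(D) = {λ, end}.
FIRST(H): from H→D read read we get {end, read}. So FIRST(H) = {end, read}.
FIRST(S): from S→else we get {else}; from S→H we get {end, read}; from S→λ we get {λ}. So FIRST(S) = {λ, else, end, read}.
FOLLOW(S) includes $ since S is the start symbol.
FOLLOW(D): in H→D read read, D is followed by read read with FIRST {read}. Thus FOLLOW(D) = {read}.
For D → end: FIRST(end) = {end}, so it goes in M[D, t] for t ∈ {end}.
For D → λ: FIRST(λ) = {λ}, so it goes in M[D, t] for t ∈ {}; since λ ∈ FIRST, also for every t ∈ FOLLOW(D) = {read}.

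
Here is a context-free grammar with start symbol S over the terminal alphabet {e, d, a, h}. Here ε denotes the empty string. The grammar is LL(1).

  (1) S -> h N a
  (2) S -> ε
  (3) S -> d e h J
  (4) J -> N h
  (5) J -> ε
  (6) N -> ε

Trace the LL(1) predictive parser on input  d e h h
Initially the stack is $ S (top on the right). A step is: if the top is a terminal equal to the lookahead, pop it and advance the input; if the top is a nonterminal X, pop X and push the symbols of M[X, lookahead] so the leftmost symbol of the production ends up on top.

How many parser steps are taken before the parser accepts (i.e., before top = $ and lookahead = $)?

     Stack      Input      Action
  1  $ S        d e h h $  expand S -> d e h J
  2  $ J h e d  d e h h $  match d
  3  $ J h e    e h h $    match e
  4  $ J h      h h $      match h
  5  $ J        h $        expand J -> N h
  6  $ h N      h $        expand N -> ε
  7  $ h        h $        match h
Accept reached after 7 steps.

7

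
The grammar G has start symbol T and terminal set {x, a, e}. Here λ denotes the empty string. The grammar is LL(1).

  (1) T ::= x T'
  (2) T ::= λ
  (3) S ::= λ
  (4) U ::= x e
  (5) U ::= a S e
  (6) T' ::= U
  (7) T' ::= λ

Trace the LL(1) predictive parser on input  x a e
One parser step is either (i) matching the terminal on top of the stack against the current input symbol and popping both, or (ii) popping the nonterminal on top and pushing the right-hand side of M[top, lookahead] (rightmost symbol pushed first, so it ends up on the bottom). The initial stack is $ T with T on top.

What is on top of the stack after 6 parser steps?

     Stack    Input    Action
  1  $ T      x a e $  expand T ::= x T'
  2  $ T' x   x a e $  match x
  3  $ T'     a e $    expand T' ::= U
  4  $ U      a e $    expand U ::= a S e
  5  $ e S a  a e $    match a
  6  $ e S    e $      expand S ::= λ
Stack after step 6: $ e (top = e).

e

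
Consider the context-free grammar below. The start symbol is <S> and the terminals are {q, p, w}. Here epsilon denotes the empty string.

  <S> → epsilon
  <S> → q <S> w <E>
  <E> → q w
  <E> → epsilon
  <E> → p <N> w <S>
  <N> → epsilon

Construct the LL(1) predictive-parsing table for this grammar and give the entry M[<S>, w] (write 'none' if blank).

FIRST(<S>): from <S>→epsilon we get {epsilon}; from <S>→q <S> w <E> we get {q}. So FIRST(<S>) = {epsilon, q}.
FIRST(<E>): from <E>→q w we get {q}; from <E>→epsilon we get {epsilon}; from <E>→p <N> w <S> we get {p}. So FIRST(<E>) = {epsilon, p, q}.
FIRST(<N>): from <N>→epsilon we get {epsilon}. So FIRST(<N>) = {epsilon}.
FOLLOW(<S>) includes $ since <S> is the start symbol.
FOLLOW(<S>): in <S>→q <S> w <E>, <S> is followed by w <E> with FIRST {w}; in <E>→p <N> w <S>, the suffix after <S> is empty, so FOLLOW(<S>) ⊇ FOLLOW(<E>) = {$, w}. Thus FOLLOW(<S>) = {$, w}.
FOLLOW(<E>): in <S>→q <S> w <E>, the suffix after <E> is empty, so FOLLOW(<E>) ⊇ FOLLOW(<S>) = {$, w}. Thus FOLLOW(<E>) = {$, w}.
For <S> → epsilon: FIRST(epsilon) = {epsilon}, so it goes in M[<S>, t] for t ∈ {}; since epsilon ∈ FIRST, also for every t ∈ FOLLOW(<S>) = {$, w}.
For <S> → q <S> w <E>: FIRST(q <S> w <E>) = {q}, so it goes in M[<S>, t] for t ∈ {q}.

<S> → epsilon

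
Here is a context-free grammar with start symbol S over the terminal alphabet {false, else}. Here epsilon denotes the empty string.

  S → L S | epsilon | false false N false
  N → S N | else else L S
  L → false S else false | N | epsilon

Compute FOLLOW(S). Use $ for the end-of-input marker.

{$, else, false}

FIRST(S): from S→L S we get {epsilon, else, false}; from S→epsilon we get {epsilon}; from S→false false N false we get {false}. So FIRST(S) = {epsilon, else, false}.
FIRST(N): from N→S N we get {else, false}; from N→else else L S we get {else}. So FIRST(N) = {else, false}.
FIRST(L): from L→false S else false we get {false}; from L→N we get {else, false}; from L→epsilon we get {epsilon}. So FIRST(L) = {epsilon, else, false}.
FOLLOW(S) includes $ since S is the start symbol.
FOLLOW(S): in S→L S, the suffix after S is empty (adds nothing new); in N→S N, S is followed by N with FIRST {else, false}; in N→else else L S, the suffix after S is empty, so FOLLOW(S) ⊇ FOLLOW(N) = {$, else, false}; in L→false S else false, S is followed by else false with FIRST {else}. Thus FOLLOW(S) = {$, else, false}.
FOLLOW(N): in S→false false N false, N is followed by false with FIRST {false}; in N→S N, the suffix after N is empty (adds nothing new); in L→N, the suffix after N is empty, so FOLLOW(N) ⊇ FOLLOW(L) = {$, else, false}. Thus FOLLOW(N) = {$, else, false}.
FOLLOW(L): in S→L S, L is followed by S with FIRST {epsilon, else, false}; in S→L S, the suffix after L is nullable, so FOLLOW(L) ⊇ FOLLOW(S) = {$, else, false}; in N→else else L S, L is followed by S with FIRST {epsilon, else, false}; in N→else else L S, the suffix after L is nullable, so FOLLOW(L) ⊇ FOLLOW(N) = {$, else, false}. Thus FOLLOW(L) = {$, else, false}.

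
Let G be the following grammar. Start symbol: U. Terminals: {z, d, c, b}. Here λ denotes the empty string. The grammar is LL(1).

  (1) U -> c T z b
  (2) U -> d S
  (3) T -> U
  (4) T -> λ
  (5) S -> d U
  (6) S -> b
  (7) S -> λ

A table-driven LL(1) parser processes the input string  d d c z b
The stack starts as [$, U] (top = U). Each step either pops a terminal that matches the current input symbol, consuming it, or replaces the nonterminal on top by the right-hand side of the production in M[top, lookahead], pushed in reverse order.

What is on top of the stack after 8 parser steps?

b

step 1: stack=$ U  input=d d c z b $  — expand U -> d S
step 2: stack=$ S d  input=d d c z b $  — match d
step 3: stack=$ S  input=d c z b $  — expand S -> d U
step 4: stack=$ U d  input=d c z b $  — match d
step 5: stack=$ U  input=c z b $  — expand U -> c T z b
step 6: stack=$ b z T c  input=c z b $  — match c
step 7: stack=$ b z T  input=z b $  — expand T -> λ
step 8: stack=$ b z  input=z b $  — match z
Stack after step 8: $ b (top = b).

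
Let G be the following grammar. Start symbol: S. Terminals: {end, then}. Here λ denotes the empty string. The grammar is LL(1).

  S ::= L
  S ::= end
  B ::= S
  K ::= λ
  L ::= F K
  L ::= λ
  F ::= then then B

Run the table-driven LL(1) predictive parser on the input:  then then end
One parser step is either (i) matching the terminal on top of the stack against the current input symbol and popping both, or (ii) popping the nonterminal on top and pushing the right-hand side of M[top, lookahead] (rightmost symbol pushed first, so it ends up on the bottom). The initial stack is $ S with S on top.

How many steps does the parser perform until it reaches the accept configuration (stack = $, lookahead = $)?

9

step 1: stack=$ S  input=then then end $  — expand S ::= L
step 2: stack=$ L  input=then then end $  — expand L ::= F K
step 3: stack=$ K F  input=then then end $  — expand F ::= then then B
step 4: stack=$ K B then then  input=then then end $  — match then
step 5: stack=$ K B then  input=then end $  — match then
step 6: stack=$ K B  input=end $  — expand B ::= S
step 7: stack=$ K S  input=end $  — expand S ::= end
step 8: stack=$ K end  input=end $  — match end
step 9: stack=$ K  input=$  — expand K ::= λ
Accept reached after 9 steps.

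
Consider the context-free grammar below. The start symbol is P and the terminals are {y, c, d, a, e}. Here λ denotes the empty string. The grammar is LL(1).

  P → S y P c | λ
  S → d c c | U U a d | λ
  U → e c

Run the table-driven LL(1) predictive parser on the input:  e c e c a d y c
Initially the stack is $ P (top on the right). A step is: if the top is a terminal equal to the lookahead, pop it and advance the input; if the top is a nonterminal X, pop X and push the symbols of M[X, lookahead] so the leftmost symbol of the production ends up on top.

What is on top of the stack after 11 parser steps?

      Stack              Input              Action
   1  $ P                e c e c a d y c $  expand P → S y P c
   2  $ c P y S          e c e c a d y c $  expand S → U U a d
   3  $ c P y d a U U    e c e c a d y c $  expand U → e c
   4  $ c P y d a U c e  e c e c a d y c $  match e
   5  $ c P y d a U c    c e c a d y c $    match c
   6  $ c P y d a U      e c a d y c $      expand U → e c
   7  $ c P y d a c e    e c a d y c $      match e
   8  $ c P y d a c      c a d y c $        match c
   9  $ c P y d a        a d y c $          match a
  10  $ c P y d          d y c $            match d
  11  $ c P y            y c $              match y
Stack after step 11: $ c P (top = P).

P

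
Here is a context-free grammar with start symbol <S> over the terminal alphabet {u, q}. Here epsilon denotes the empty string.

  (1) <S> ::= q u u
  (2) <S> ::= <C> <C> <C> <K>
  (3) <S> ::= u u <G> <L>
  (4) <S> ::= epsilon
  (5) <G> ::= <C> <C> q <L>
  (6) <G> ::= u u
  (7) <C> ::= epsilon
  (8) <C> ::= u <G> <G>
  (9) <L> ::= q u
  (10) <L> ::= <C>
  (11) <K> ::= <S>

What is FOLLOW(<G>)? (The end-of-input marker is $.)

FIRST(<C>): from <C>::=epsilon we get {epsilon}; from <C>::=u <G> <G> we get {u}. So FIRST(<C>) = {epsilon, u}.
FIRST(<G>): from <G>::=<C> <C> q <L> we get {q, u}; from <G>::=u u we get {u}. So FIRST(<G>) = {q, u}.
FIRST(<L>): from <L>::=q u we get {q}; from <L>::=<C> we get {epsilon, u}. So FIRST(<L>) = {epsilon, q, u}.
FIRST(<S>): from <S>::=q u u we get {q}; from <S>::=<C> <C> <C> <K> we get {epsilon, q, u}; from <S>::=u u <G> <L> we get {u}; from <S>::=epsilon we get {epsilon}. So FIRST(<S>) = {epsilon, q, u}.
FIRST(<K>): from <K>::=<S> we get {epsilon, q, u}. So FIRST(<K>) = {epsilon, q, u}.
FOLLOW(<S>) includes $ since <S> is the start symbol.
FOLLOW(<S>): in <K>::=<S>, the suffix after <S> is empty, so FOLLOW(<S>) ⊇ FOLLOW(<K>) = {$}. Thus FOLLOW(<S>) = {$}.
FOLLOW(<K>): in <S>::=<C> <C> <C> <K>, the suffix after <K> is empty, so FOLLOW(<K>) ⊇ FOLLOW(<S>) = {$}. Thus FOLLOW(<K>) = {$}.
FOLLOW(<G>): in <S>::=u u <G> <L>, <G> is followed by <L> with FIRST {epsilon, q, u}; in <S>::=u u <G> <L>, the suffix after <G> is nullable, so FOLLOW(<G>) ⊇ FOLLOW(<S>) = {$}; in <C>::=u <G> <G> (occurrence 1), <G> is followed by <G> with FIRST {q, u}; in <C>::=u <G> <G> (occurrence 2), the suffix after <G> is empty, so FOLLOW(<G>) ⊇ FOLLOW(<C>) = {$, q, u}. Thus FOLLOW(<G>) = {$, q, u}.
FOLLOW(<L>): in <S>::=u u <G> <L>, the suffix after <L> is empty, so FOLLOW(<L>) ⊇ FOLLOW(<S>) = {$}; in <G>::=<C> <C> q <L>, the suffix after <L> is empty, so FOLLOW(<L>) ⊇ FOLLOW(<G>) = {$, q, u}. Thus FOLLOW(<L>) = {$, q, u}.
FOLLOW(<C>): in <S>::=<C> <C> <C> <K> (occurrence 1), <C> is followed by <C> <C> <K> with FIRST {epsilon, q, u}; in <S>::=<C> <C> <C> <K> (occurrence 1), the suffix after <C> is nullable, so FOLLOW(<C>) ⊇ FOLLOW(<S>) = {$}; in <S>::=<C> <C> <C> <K> (occurrence 2), <C> is followed by <C> <K> with FIRST {epsilon, q, u}; in <S>::=<C> <C> <C> <K> (occurrence 2), the suffix after <C> is nullable, so FOLLOW(<C>) ⊇ FOLLOW(<S>) = {$}; in <S>::=<C> <C> <C> <K> (occurrence 3), <C> is followed by <K> with FIRST {epsilon, q, u}; in <S>::=<C> <C> <C> <K> (occurrence 3), the suffix after <C> is nullable, so FOLLOW(<C>) ⊇ FOLLOW(<S>) = {$}; in <G>::=<C> <C> q <L> (occurrence 1), <C> is followed by <C> q <L> with FIRST {q, u}; in <G>::=<C> <C> q <L> (occurrence 2), <C> is followed by q <L> with FIRST {q}; in <L>::=<C>, the suffix after <C> is empty, so FOLLOW(<C>) ⊇ FOLLOW(<L>) = {$, q, u}. Thus FOLLOW(<C>) = {$, q, u}.

{$, q, u}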